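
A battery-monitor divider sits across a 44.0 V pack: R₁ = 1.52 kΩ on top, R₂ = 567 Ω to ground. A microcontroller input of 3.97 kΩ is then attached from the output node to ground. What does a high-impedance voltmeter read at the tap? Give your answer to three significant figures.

The load sits in parallel with R₂: R₂‖R_L = (567 × 3970) / (567 + 3970) = 496.1 Ω.
V_out = 44.0 × 496.1 / (1520 + 496.1) = 44.0 × 496.1/2016 = 10.8 V.

V_out ≈ 10.8 V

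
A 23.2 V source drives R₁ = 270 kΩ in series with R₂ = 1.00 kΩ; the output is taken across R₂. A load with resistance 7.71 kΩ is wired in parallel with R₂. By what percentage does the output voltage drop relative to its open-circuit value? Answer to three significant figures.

11.4 %

Unloaded V = 23.2 × 1.00/271.0 = 0.085609 V.
Loaded: R₂‖R_L = 0.8852 kΩ, giving V = 23.2 × 0.8852/270.9 = 0.075812 V.
Drop = (0.085609 − 0.075812) / 0.085609 = 11.4 %.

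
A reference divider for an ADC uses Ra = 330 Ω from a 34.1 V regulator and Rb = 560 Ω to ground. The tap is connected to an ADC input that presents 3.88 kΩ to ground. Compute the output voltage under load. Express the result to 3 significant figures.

The load sits in parallel with Rb: Rb‖R_L = (560 × 3880) / (560 + 3880) = 489.4 Ω.
V_out = 34.1 × 489.4 / (330 + 489.4) = 34.1 × 489.4/819.4 = 20.4 V.

V_out ≈ 20.4 V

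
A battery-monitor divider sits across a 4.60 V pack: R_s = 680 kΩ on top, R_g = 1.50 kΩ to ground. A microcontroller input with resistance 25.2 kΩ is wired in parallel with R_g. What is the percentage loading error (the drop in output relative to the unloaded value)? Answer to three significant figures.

5.61 %

The divider's output (Thévenin) resistance is R_s‖R_g = 1.497 kΩ.
Fractional drop under load = R_th/(R_th + R_L) = 1.497 / (1.497 + 25.2) = 0.05606.
So the output falls by 5.61 %.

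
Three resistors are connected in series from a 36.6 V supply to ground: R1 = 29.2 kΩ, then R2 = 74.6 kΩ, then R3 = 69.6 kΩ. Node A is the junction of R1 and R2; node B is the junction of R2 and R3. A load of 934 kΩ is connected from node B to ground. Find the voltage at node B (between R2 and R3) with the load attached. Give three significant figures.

At node B, R3 is in parallel with the load: R3‖R_L = 64.77 kΩ.
Below node A the resistance is R2 + (R3‖R_L) = 139.4 kΩ, so V_A = 36.6 × 139.4/168.6 = 30.26 V.
Then V_B = V_A × (R3‖R_L)/(R2 + R3‖R_L) = 30.26 × 64.77/139.4 = 14.1 V.

V ≈ 14.1 V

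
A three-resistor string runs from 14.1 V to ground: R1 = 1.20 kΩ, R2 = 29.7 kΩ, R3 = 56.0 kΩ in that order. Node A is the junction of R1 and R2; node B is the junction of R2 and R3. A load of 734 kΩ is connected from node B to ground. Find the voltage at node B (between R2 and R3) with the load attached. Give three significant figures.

At node B, R3 is in parallel with the load: R3‖R_L = 52.03 kΩ.
Below node A the resistance is R2 + (R3‖R_L) = 81.73 kΩ, so V_A = 14.1 × 81.73/82.93 = 13.90 V.
Then V_B = V_A × (R3‖R_L)/(R2 + R3‖R_L) = 13.90 × 52.03/81.73 = 8.85 V.

V ≈ 8.85 V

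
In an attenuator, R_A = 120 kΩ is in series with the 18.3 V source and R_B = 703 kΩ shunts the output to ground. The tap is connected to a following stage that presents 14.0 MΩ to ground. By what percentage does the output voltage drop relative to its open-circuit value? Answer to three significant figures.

0.727 %

The divider's output (Thévenin) resistance is R_A‖R_B = 102.5 kΩ.
Fractional drop under load = R_th/(R_th + R_L) = 102.5 / (102.5 + 14000) = 0.007268.
So the output falls by 0.727 %.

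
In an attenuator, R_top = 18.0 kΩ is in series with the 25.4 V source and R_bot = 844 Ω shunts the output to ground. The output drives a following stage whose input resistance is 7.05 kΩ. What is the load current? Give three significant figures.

I_L ≈ 0.145 mA

R_bot‖R_L = 753.8 Ω; V_out = 25.4 × 753.8/18750 = 1.021 V.
I_L = V_out / R_L = 1.021 / 7.05 kΩ = 0.145 mA.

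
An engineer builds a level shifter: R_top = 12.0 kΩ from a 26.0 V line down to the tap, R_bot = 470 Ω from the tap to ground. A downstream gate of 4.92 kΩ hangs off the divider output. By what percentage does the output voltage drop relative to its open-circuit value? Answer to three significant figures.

Unloaded V = 26.0 × 470/12470 = 0.97995 V.
Loaded: R_bot‖R_L = 429.0 Ω, giving V = 26.0 × 429.0/12430 = 0.89745 V.
Drop = (0.97995 − 0.89745) / 0.97995 = 8.42 %.

8.42 %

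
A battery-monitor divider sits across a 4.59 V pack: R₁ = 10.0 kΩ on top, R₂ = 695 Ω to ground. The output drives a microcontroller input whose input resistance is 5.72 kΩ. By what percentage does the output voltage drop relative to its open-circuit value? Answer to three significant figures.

10.2 %

The divider's output (Thévenin) resistance is R₁‖R₂ = 649.8 Ω.
Fractional drop under load = R_th/(R_th + R_L) = 649.8 / (649.8 + 5720) = 0.1020.
So the output falls by 10.2 %.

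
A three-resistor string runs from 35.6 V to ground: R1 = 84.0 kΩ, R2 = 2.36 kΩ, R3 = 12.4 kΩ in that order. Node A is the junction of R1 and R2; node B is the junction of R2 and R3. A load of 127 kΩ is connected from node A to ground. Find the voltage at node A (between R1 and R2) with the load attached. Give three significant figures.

V ≈ 4.84 V

Below node A the series string R2+R3 = 14.76 kΩ sits in parallel with the 127 kΩ load: 13.22 kΩ.
V_A = 35.6 × 13.22/(84.0 + 13.22) = 4.84 V.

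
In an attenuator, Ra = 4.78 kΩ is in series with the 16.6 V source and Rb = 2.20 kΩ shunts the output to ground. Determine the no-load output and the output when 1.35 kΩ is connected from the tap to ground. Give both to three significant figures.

Open-circuit: V = 16.6 × 2.20/(4.78 + 2.20) = 5.23 V.
With the load, Rb becomes Rb‖R_L = 0.8366 kΩ, so V = 16.6 × 0.8366/5.617 = 2.47 V.

Unloaded: 5.23 V; loaded: 2.47 V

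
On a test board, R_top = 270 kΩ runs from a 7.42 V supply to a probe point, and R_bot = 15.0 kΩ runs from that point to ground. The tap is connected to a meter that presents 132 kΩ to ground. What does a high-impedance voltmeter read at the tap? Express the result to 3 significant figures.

The load sits in parallel with R_bot: R_bot‖R_L = (15.0 × 132) / (15.0 + 132) = 13.47 kΩ.
V_out = 7.42 × 13.47 / (270 + 13.47) = 7.42 × 13.47/283.5 = 0.353 V.

V_out ≈ 0.353 V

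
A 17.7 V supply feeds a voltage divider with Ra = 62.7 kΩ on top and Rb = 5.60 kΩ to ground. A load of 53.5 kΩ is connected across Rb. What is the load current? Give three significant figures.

I_L ≈ 0.0247 mA

Rb‖R_L = 5.069 kΩ; V_out = 17.7 × 5.069/67.77 = 1.324 V.
I_L = V_out / R_L = 1.324 / 53.5 kΩ = 0.0247 mA.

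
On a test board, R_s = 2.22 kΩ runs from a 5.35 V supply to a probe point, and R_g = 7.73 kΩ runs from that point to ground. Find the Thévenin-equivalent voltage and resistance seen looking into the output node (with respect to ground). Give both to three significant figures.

V_th is the open-circuit tap voltage: 5.35 × 7.73/(2.22 + 7.73) = 4.16 V.
With the supply zeroed, R_s and R_g appear in parallel from the tap: R_th = R_s‖R_g = (2.22 × 7.73)/9.950 = 1.72 kΩ.

V_th = 4.16 V, R_th = 1.72 kΩ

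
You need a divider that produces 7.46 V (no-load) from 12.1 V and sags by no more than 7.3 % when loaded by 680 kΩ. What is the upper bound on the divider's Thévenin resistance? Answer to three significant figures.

Loading drop = R_th/(R_th + R_L) ≤ 0.0730, so R_th ≤ R_L · ε/(1−ε) = 680 kΩ × 0.0730/0.9270 = 53.5 kΩ.
(Any R1, R2 with R2/(R1+R2) = 0.617 and R1‖R2 ≤ 53.5 kΩ will meet the spec.)

R_th ≤ 53.5 kΩ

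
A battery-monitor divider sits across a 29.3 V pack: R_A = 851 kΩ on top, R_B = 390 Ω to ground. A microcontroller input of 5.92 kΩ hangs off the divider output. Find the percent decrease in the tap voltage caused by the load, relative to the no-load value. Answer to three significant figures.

The divider's output (Thévenin) resistance is R_A‖R_B = 389.8 Ω.
Fractional drop under load = R_th/(R_th + R_L) = 389.8 / (389.8 + 5920) = 0.06178.
So the output falls by 6.18 %.

6.18 %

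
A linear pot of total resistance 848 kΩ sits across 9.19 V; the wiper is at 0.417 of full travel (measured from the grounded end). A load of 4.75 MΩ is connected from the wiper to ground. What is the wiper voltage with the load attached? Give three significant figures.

V ≈ 3.67 V

The wiper splits the pot into (1−α)R = 494.4 kΩ above and αR = 353.6 kΩ below.
Lower section ‖ load = 329.1 kΩ.
V_wiper = 9.19 × 329.1/(494.4 + 329.1) = 3.67 V.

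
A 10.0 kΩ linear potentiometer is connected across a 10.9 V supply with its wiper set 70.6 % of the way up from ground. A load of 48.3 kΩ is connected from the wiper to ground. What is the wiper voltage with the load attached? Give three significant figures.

The wiper splits the pot into (1−α)R = 2.940 kΩ above and αR = 7.060 kΩ below.
Lower section ‖ load = 6.160 kΩ.
V_wiper = 10.9 × 6.160/(2.940 + 6.160) = 7.38 V.

V ≈ 7.38 V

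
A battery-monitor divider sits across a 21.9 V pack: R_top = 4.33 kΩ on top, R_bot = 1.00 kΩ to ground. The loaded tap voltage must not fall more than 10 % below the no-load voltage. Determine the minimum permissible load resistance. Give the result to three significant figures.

Output resistance R_th = R_top‖R_bot = (4330 × 1000)/5330 = 812.4 Ω.
The fractional drop is R_th/(R_th + R_L); requiring this ≤ 0.100 gives R_L ≥ R_th(1/0.100 − 1) = 812.4 × 9.000 = 7.31 kΩ.

R_L(min) ≈ 7.31 kΩ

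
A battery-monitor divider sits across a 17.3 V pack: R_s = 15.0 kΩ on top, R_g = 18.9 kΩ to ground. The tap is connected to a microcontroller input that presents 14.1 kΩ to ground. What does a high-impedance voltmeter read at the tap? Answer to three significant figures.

V_out ≈ 6.05 V

The load sits in parallel with R_g: R_g‖R_L = (18.9 × 14.1) / (18.9 + 14.1) = 8.075 kΩ.
V_out = 17.3 × 8.075 / (15.0 + 8.075) = 17.3 × 8.075/23.08 = 6.05 V.
(Unloaded it would have been 9.65 V.)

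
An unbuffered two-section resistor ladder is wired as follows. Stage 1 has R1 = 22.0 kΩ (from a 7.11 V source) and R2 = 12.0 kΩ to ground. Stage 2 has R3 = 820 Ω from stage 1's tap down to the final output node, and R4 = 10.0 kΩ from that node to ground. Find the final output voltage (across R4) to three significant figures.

Stage 2 presents R3+R4 = 10820 Ω as a load on stage 1's tap.
Stage 1's lower leg becomes R2‖(R3+R4) = 5690 Ω, so V_mid = 7.11 × 5690/27690 = 1.461 V.
Stage 2 is itself unloaded: V_out = V_mid × R4/(R3+R4) = 1.461 × 10000/10820 = 1.35 V.

V_out ≈ 1.35 V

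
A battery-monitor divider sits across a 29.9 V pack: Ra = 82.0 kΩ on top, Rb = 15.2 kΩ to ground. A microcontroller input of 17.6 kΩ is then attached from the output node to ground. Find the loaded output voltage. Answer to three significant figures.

The load sits in parallel with Rb: Rb‖R_L = (15.2 × 17.6) / (15.2 + 17.6) = 8.156 kΩ.
V_out = 29.9 × 8.156 / (82.0 + 8.156) = 29.9 × 8.156/90.16 = 2.70 V.
(Unloaded it would have been 4.68 V.)

V_out ≈ 2.70 V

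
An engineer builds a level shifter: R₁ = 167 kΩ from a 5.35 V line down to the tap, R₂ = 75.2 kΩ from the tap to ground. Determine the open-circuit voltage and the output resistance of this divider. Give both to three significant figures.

V_th is the open-circuit tap voltage: 5.35 × 75.2/(167 + 75.2) = 1.66 V.
With the supply zeroed, R₁ and R₂ appear in parallel from the tap: R_th = R₁‖R₂ = (167 × 75.2)/242.2 = 51.9 kΩ.

V_th = 1.66 V, R_th = 51.9 kΩ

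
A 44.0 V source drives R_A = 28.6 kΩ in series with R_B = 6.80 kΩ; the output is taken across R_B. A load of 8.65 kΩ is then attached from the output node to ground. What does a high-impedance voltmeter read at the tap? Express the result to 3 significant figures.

The load sits in parallel with R_B: R_B‖R_L = (6.80 × 8.65) / (6.80 + 8.65) = 3.807 kΩ.
V_out = 44.0 × 3.807 / (28.6 + 3.807) = 44.0 × 3.807/32.41 = 5.17 V.
(Unloaded it would have been 8.45 V.)

V_out ≈ 5.17 V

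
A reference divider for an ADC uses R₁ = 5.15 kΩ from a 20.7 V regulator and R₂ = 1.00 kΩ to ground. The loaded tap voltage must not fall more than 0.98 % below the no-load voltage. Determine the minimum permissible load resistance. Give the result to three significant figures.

Output resistance R_th = R₁‖R₂ = (5150 × 1000)/6150 = 837.4 Ω.
The fractional drop is R_th/(R_th + R_L); requiring this ≤ 0.00980 gives R_L ≥ R_th(1/0.00980 − 1) = 837.4 × 101.0 = 84.6 kΩ.

R_L(min) ≈ 84.6 kΩ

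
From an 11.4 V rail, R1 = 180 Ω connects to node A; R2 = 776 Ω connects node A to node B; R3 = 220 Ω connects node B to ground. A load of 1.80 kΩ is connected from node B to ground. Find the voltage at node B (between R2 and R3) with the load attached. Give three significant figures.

V ≈ 1.94 V

At node B, R3 is in parallel with the load: R3‖R_L = 196.0 Ω.
Below node A the resistance is R2 + (R3‖R_L) = 972.0 Ω, so V_A = 11.4 × 972.0/1152 = 9.619 V.
Then V_B = V_A × (R3‖R_L)/(R2 + R3‖R_L) = 9.619 × 196.0/972.0 = 1.94 V.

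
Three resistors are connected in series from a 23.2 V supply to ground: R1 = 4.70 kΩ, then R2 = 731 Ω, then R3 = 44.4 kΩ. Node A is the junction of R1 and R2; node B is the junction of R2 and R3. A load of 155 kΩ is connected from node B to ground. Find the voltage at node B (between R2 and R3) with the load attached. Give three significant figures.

At node B, R3 is in parallel with the load: R3‖R_L = 34510 Ω.
Below node A the resistance is R2 + (R3‖R_L) = 35240 Ω, so V_A = 23.2 × 35240/39940 = 20.47 V.
Then V_B = V_A × (R3‖R_L)/(R2 + R3‖R_L) = 20.47 × 34510/35240 = 20.0 V.

V ≈ 20.0 V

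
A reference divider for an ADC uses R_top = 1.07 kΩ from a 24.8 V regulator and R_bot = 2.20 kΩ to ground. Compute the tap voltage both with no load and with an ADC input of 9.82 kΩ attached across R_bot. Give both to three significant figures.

Unloaded: 16.7 V; loaded: 15.5 V

Open-circuit: V = 24.8 × 2.20/(1.07 + 2.20) = 16.7 V.
With the load, R_bot becomes R_bot‖R_L = 1.797 kΩ, so V = 24.8 × 1.797/2.867 = 15.5 V.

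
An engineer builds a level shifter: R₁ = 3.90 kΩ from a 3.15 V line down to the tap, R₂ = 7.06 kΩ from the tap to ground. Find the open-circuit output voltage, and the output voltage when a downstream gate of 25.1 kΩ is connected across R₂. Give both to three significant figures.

Open-circuit: V = 3.15 × 7.06/(3.90 + 7.06) = 2.03 V.
With the load, R₂ becomes R₂‖R_L = 5.510 kΩ, so V = 3.15 × 5.510/9.410 = 1.84 V.

Unloaded: 2.03 V; loaded: 1.84 V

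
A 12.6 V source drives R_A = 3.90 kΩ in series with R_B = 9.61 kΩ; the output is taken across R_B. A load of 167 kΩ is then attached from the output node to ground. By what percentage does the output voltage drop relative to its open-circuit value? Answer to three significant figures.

1.63 %

The divider's output (Thévenin) resistance is R_A‖R_B = 2.774 kΩ.
Fractional drop under load = R_th/(R_th + R_L) = 2.774 / (2.774 + 167) = 0.01634.
So the output falls by 1.63 %.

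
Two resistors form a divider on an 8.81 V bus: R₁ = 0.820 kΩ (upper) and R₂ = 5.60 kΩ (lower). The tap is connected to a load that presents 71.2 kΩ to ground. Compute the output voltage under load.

V_out ≈ 7.61 V

The load sits in parallel with R₂: R₂‖R_L = (5600 × 71200) / (5600 + 71200) = 5192 Ω.
V_out = 8.81 × 5192 / (820 + 5192) = 8.81 × 5192/6012 = 7.61 V.
(Unloaded it would have been 7.68 V.)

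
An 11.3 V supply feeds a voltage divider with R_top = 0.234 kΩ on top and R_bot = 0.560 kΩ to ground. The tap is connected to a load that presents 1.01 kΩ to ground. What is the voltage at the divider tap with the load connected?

V_out ≈ 6.85 V

The load sits in parallel with R_bot: R_bot‖R_L = (560 × 1010) / (560 + 1010) = 360.3 Ω.
V_out = 11.3 × 360.3 / (234 + 360.3) = 11.3 × 360.3/594.3 = 6.85 V.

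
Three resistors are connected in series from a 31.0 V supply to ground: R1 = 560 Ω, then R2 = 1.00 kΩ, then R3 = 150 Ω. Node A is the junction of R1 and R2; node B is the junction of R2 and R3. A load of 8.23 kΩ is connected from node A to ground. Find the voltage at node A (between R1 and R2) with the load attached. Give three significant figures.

Below node A the series string R2+R3 = 1150 Ω sits in parallel with the 8230 Ω load: 1009 Ω.
V_A = 31.0 × 1009/(560 + 1009) = 19.9 V.

V ≈ 19.9 V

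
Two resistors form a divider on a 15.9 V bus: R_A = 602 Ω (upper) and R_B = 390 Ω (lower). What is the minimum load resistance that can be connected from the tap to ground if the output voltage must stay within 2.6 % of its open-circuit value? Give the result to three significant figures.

R_L(min) ≈ 8.87 kΩ

Output resistance R_th = R_A‖R_B = (602 × 390)/992.0 = 236.7 Ω.
The fractional drop is R_th/(R_th + R_L); requiring this ≤ 0.0260 gives R_L ≥ R_th(1/0.0260 − 1) = 236.7 × 37.46 = 8.87 kΩ.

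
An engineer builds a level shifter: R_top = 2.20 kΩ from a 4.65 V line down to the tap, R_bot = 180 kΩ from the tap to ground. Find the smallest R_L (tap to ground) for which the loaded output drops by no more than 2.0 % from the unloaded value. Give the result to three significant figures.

R_L(min) ≈ 106 kΩ

Output resistance R_th = R_top‖R_bot = (2.20 × 180)/182.2 = 2.173 kΩ.
The fractional drop is R_th/(R_th + R_L); requiring this ≤ 0.0200 gives R_L ≥ R_th(1/0.0200 − 1) = 2.173 × 49.00 = 106 kΩ.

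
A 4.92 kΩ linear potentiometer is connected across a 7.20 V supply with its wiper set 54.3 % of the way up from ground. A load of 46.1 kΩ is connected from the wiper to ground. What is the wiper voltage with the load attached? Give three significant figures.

V ≈ 3.81 V

The wiper splits the pot into (1−α)R = 2.248 kΩ above and αR = 2.672 kΩ below.
Lower section ‖ load = 2.525 kΩ.
V_wiper = 7.20 × 2.525/(2.248 + 2.525) = 3.81 V.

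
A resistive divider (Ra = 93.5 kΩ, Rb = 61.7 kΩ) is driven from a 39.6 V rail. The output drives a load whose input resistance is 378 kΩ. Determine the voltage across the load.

V_out ≈ 14.3 V

The load sits in parallel with Rb: Rb‖R_L = (61.7 × 378) / (61.7 + 378) = 53.04 kΩ.
V_out = 39.6 × 53.04 / (93.5 + 53.04) = 39.6 × 53.04/146.5 = 14.3 V.
(Unloaded it would have been 15.7 V.)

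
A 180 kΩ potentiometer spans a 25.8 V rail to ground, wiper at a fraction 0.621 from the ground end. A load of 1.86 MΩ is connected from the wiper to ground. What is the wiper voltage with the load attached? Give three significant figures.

V ≈ 15.7 V

The wiper splits the pot into (1−α)R = 68.22 kΩ above and αR = 111.8 kΩ below.
Lower section ‖ load = 105.4 kΩ.
V_wiper = 25.8 × 105.4/(68.22 + 105.4) = 15.7 V.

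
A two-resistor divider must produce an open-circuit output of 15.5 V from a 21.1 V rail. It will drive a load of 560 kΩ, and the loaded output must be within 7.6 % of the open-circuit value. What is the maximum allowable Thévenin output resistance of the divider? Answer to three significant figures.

Loading drop = R_th/(R_th + R_L) ≤ 0.0760, so R_th ≤ R_L · ε/(1−ε) = 560 kΩ × 0.0760/0.9240 = 46.1 kΩ.
(Any R1, R2 with R2/(R1+R2) = 0.735 and R1‖R2 ≤ 46.1 kΩ will meet the spec.)

R_th ≤ 46.1 kΩ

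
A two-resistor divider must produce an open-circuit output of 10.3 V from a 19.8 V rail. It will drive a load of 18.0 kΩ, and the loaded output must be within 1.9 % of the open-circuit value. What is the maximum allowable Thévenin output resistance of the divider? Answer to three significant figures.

Loading drop = R_th/(R_th + R_L) ≤ 0.0190, so R_th ≤ R_L · ε/(1−ε) = 18.0 kΩ × 0.0190/0.9810 = 349 Ω.

R_th ≤ 349 Ω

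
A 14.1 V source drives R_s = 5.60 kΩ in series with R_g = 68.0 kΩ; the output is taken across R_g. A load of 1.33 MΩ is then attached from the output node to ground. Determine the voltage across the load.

V_out ≈ 13.0 V

The load sits in parallel with R_g: R_g‖R_L = (68.0 × 1330) / (68.0 + 1330) = 64.69 kΩ.
V_out = 14.1 × 64.69 / (5.60 + 64.69) = 14.1 × 64.69/70.29 = 13.0 V.
(Unloaded it would have been 13.0 V.)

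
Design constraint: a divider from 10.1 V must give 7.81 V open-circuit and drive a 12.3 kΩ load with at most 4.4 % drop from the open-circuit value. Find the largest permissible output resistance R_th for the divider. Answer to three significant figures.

Loading drop = R_th/(R_th + R_L) ≤ 0.0440, so R_th ≤ R_L · ε/(1−ε) = 12.3 kΩ × 0.0440/0.9560 = 566 Ω.

R_th ≤ 566 Ω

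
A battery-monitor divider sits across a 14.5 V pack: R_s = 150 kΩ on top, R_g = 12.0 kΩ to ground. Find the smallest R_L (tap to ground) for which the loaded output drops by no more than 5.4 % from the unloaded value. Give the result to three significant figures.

Output resistance R_th = R_s‖R_g = (150 × 12.0)/162.0 = 11.11 kΩ.
The fractional drop is R_th/(R_th + R_L); requiring this ≤ 0.0540 gives R_L ≥ R_th(1/0.0540 − 1) = 11.11 × 17.52 = 195 kΩ.

R_L(min) ≈ 195 kΩ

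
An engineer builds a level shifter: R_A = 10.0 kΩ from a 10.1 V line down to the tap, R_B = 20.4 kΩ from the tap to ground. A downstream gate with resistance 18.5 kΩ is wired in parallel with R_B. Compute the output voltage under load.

The load sits in parallel with R_B: R_B‖R_L = (20.4 × 18.5) / (20.4 + 18.5) = 9.702 kΩ.
V_out = 10.1 × 9.702 / (10.0 + 9.702) = 10.1 × 9.702/19.70 = 4.97 V.

V_out ≈ 4.97 V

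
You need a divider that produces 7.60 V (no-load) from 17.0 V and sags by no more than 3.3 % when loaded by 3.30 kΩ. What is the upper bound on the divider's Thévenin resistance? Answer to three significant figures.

Loading drop = R_th/(R_th + R_L) ≤ 0.0330, so R_th ≤ R_L · ε/(1−ε) = 3.30 kΩ × 0.0330/0.9670 = 113 Ω.
(Any R1, R2 with R2/(R1+R2) = 0.447 and R1‖R2 ≤ 113 Ω will meet the spec.)

R_th ≤ 113 Ω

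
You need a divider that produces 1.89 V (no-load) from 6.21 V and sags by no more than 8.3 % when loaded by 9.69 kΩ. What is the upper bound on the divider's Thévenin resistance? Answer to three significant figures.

R_th ≤ 877 Ω

Loading drop = R_th/(R_th + R_L) ≤ 0.0830, so R_th ≤ R_L · ε/(1−ε) = 9.69 kΩ × 0.0830/0.9170 = 877 Ω.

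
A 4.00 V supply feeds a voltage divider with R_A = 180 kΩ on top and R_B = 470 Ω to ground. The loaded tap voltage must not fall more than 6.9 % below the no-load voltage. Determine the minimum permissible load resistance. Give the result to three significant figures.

R_L(min) ≈ 6.33 kΩ

Output resistance R_th = R_A‖R_B = (180000 × 470)/180500 = 468.8 Ω.
The fractional drop is R_th/(R_th + R_L); requiring this ≤ 0.0690 gives R_L ≥ R_th(1/0.0690 − 1) = 468.8 × 13.49 = 6.33 kΩ.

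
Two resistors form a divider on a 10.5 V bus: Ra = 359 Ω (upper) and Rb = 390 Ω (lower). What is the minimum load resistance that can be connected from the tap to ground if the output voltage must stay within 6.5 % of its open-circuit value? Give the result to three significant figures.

Output resistance R_th = Ra‖Rb = (359 × 390)/749.0 = 186.9 Ω.
The fractional drop is R_th/(R_th + R_L); requiring this ≤ 0.0650 gives R_L ≥ R_th(1/0.0650 − 1) = 186.9 × 14.38 = 2.69 kΩ.

R_L(min) ≈ 2.69 kΩ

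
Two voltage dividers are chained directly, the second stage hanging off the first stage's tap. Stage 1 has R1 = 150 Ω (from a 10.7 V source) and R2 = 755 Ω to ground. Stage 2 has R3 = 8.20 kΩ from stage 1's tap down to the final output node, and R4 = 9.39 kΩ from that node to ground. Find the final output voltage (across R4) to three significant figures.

Stage 2 presents R3+R4 = 17590 Ω as a load on stage 1's tap.
Stage 1's lower leg becomes R2‖(R3+R4) = 723.9 Ω, so V_mid = 10.7 × 723.9/873.9 = 8.863 V.
Stage 2 is itself unloaded: V_out = V_mid × R4/(R3+R4) = 8.863 × 9390/17590 = 4.73 V.

V_out ≈ 4.73 V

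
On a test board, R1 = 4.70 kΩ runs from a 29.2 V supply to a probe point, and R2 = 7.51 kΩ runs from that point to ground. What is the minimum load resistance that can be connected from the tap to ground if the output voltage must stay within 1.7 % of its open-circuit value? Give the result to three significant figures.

Output resistance R_th = R1‖R2 = (4.70 × 7.51)/12.21 = 2.891 kΩ.
The fractional drop is R_th/(R_th + R_L); requiring this ≤ 0.0170 gives R_L ≥ R_th(1/0.0170 − 1) = 2.891 × 57.82 = 167 kΩ.

R_L(min) ≈ 167 kΩ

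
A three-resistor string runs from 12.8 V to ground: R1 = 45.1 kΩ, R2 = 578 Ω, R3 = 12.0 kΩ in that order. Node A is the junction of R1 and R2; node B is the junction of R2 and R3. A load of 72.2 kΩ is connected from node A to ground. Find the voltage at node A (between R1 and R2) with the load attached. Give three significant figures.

Below node A the series string R2+R3 = 12580 Ω sits in parallel with the 72200 Ω load: 10710 Ω.
V_A = 12.8 × 10710/(45100 + 10710) = 2.46 V.

V ≈ 2.46 V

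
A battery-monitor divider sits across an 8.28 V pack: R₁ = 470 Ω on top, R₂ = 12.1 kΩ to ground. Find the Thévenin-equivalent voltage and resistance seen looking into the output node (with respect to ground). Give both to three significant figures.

V_th = 7.97 V, R_th = 452 Ω

V_th is the open-circuit tap voltage: 8.28 × 12100/(470 + 12100) = 7.97 V.
With the supply zeroed, R₁ and R₂ appear in parallel from the tap: R_th = R₁‖R₂ = (470 × 12100)/12570 = 452 Ω.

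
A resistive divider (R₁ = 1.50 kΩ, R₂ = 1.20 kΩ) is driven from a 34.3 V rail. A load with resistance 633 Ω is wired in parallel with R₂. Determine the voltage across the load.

The load sits in parallel with R₂: R₂‖R_L = (1200 × 633) / (1200 + 633) = 414.4 Ω.
V_out = 34.3 × 414.4 / (1500 + 414.4) = 34.3 × 414.4/1914 = 7.42 V.

V_out ≈ 7.42 V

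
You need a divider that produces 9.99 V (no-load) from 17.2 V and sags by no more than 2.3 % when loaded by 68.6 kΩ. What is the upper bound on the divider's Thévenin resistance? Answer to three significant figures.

R_th ≤ 1.61 kΩ

Loading drop = R_th/(R_th + R_L) ≤ 0.0230, so R_th ≤ R_L · ε/(1−ε) = 68.6 kΩ × 0.0230/0.9770 = 1.61 kΩ.
(Any R1, R2 with R2/(R1+R2) = 0.581 and R1‖R2 ≤ 1.61 kΩ will meet the spec.)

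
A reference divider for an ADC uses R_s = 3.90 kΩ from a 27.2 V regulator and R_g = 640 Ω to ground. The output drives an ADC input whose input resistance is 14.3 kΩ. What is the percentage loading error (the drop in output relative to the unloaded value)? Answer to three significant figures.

3.70 %

The divider's output (Thévenin) resistance is R_s‖R_g = 549.8 Ω.
Fractional drop under load = R_th/(R_th + R_L) = 549.8 / (549.8 + 14300) = 0.03702.
So the output falls by 3.70 %.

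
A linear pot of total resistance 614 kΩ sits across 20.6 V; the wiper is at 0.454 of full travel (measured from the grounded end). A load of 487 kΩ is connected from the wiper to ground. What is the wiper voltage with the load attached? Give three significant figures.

The wiper splits the pot into (1−α)R = 335.2 kΩ above and αR = 278.8 kΩ below.
Lower section ‖ load = 177.3 kΩ.
V_wiper = 20.6 × 177.3/(335.2 + 177.3) = 7.13 V.

V ≈ 7.13 V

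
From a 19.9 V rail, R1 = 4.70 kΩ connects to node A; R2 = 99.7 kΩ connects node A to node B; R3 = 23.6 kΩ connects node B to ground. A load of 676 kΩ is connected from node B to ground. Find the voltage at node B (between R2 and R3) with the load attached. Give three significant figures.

V ≈ 3.57 V

At node B, R3 is in parallel with the load: R3‖R_L = 22.80 kΩ.
Below node A the resistance is R2 + (R3‖R_L) = 122.5 kΩ, so V_A = 19.9 × 122.5/127.2 = 19.16 V.
Then V_B = V_A × (R3‖R_L)/(R2 + R3‖R_L) = 19.16 × 22.80/122.5 = 3.57 V.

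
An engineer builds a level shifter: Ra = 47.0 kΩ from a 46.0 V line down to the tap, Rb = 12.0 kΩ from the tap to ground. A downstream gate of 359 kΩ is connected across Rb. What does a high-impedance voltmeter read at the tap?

V_out ≈ 9.11 V

The load sits in parallel with Rb: Rb‖R_L = (12.0 × 359) / (12.0 + 359) = 11.61 kΩ.
V_out = 46.0 × 11.61 / (47.0 + 11.61) = 46.0 × 11.61/58.61 = 9.11 V.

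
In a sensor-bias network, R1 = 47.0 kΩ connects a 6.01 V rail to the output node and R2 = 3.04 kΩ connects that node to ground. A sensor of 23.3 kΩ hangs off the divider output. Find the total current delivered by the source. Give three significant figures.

I ≈ 0.121 mA

R2‖R_L = 2.689 kΩ, so the source sees R1 + R2‖R_L = 49.69 kΩ.
I = 6.01 V / 49.69 kΩ = 0.121 mA.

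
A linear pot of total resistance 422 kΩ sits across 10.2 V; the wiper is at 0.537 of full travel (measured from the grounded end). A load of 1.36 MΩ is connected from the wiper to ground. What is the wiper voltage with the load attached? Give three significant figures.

The wiper splits the pot into (1−α)R = 195.4 kΩ above and αR = 226.6 kΩ below.
Lower section ‖ load = 194.2 kΩ.
V_wiper = 10.2 × 194.2/(195.4 + 194.2) = 5.09 V.

V ≈ 5.09 V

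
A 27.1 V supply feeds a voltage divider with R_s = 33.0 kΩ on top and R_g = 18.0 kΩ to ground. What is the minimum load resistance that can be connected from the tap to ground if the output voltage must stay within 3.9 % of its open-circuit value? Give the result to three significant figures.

Output resistance R_th = R_s‖R_g = (33.0 × 18.0)/51.00 = 11.65 kΩ.
The fractional drop is R_th/(R_th + R_L); requiring this ≤ 0.0390 gives R_L ≥ R_th(1/0.0390 − 1) = 11.65 × 24.64 = 287 kΩ.

R_L(min) ≈ 287 kΩ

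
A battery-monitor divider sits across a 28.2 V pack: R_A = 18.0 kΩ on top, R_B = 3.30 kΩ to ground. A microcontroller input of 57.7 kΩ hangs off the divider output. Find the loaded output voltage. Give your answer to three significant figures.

The load sits in parallel with R_B: R_B‖R_L = (3.30 × 57.7) / (3.30 + 57.7) = 3.121 kΩ.
V_out = 28.2 × 3.121 / (18.0 + 3.121) = 28.2 × 3.121/21.12 = 4.17 V.

V_out ≈ 4.17 V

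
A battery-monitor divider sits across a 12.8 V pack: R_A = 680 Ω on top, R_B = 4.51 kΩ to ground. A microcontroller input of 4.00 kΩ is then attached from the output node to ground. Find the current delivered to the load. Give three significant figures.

R_B‖R_L = 2120 Ω; V_out = 12.8 × 2120/2800 = 9.691 V.
I_L = V_out / R_L = 9.691 / 4.00 kΩ = 2.42 mA.

I_L ≈ 2.42 mA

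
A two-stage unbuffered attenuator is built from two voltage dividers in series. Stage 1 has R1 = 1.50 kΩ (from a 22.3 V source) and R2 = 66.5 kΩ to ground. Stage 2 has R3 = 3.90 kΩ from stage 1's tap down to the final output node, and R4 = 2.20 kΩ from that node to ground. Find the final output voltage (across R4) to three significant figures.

Stage 2 presents R3+R4 = 6.100 kΩ as a load on stage 1's tap.
Stage 1's lower leg becomes R2‖(R3+R4) = 5.587 kΩ, so V_mid = 22.3 × 5.587/7.087 = 17.58 V.
Stage 2 is itself unloaded: V_out = V_mid × R4/(R3+R4) = 17.58 × 2.20/6.100 = 6.34 V.

V_out ≈ 6.34 V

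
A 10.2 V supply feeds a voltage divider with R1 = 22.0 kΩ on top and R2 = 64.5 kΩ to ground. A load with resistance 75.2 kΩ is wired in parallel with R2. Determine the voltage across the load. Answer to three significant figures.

V_out ≈ 6.24 V

The load sits in parallel with R2: R2‖R_L = (64.5 × 75.2) / (64.5 + 75.2) = 34.72 kΩ.
V_out = 10.2 × 34.72 / (22.0 + 34.72) = 10.2 × 34.72/56.72 = 6.24 V.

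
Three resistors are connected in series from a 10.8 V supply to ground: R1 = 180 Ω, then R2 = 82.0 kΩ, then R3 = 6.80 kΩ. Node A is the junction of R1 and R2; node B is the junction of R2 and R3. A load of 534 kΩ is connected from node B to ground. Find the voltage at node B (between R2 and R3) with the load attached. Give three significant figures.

At node B, R3 is in parallel with the load: R3‖R_L = 6714 Ω.
Below node A the resistance is R2 + (R3‖R_L) = 88710 Ω, so V_A = 10.8 × 88710/88890 = 10.78 V.
Then V_B = V_A × (R3‖R_L)/(R2 + R3‖R_L) = 10.78 × 6714/88710 = 0.816 V.

V ≈ 0.816 V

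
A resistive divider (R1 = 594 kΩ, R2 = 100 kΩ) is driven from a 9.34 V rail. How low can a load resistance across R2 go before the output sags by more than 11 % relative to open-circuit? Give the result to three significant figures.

R_L(min) ≈ 693 kΩ

Output resistance R_th = R1‖R2 = (594 × 100)/694.0 = 85.59 kΩ.
The fractional drop is R_th/(R_th + R_L); requiring this ≤ 0.110 gives R_L ≥ R_th(1/0.110 − 1) = 85.59 × 8.091 = 693 kΩ.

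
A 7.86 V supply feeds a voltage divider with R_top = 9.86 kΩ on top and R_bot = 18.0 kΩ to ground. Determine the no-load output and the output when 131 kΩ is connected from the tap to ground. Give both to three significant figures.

Unloaded: 5.08 V; loaded: 4.84 V

Open-circuit: V = 7.86 × 18.0/(9.86 + 18.0) = 5.08 V.
With the load, R_bot becomes R_bot‖R_L = 15.83 kΩ, so V = 7.86 × 15.83/25.69 = 4.84 V.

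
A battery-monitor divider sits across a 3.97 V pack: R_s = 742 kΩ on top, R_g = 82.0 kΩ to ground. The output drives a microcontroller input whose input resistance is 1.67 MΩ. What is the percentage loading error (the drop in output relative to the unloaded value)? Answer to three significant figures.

The divider's output (Thévenin) resistance is R_s‖R_g = 73.84 kΩ.
Fractional drop under load = R_th/(R_th + R_L) = 73.84 / (73.84 + 1670) = 0.04234.
So the output falls by 4.23 %.

4.23 %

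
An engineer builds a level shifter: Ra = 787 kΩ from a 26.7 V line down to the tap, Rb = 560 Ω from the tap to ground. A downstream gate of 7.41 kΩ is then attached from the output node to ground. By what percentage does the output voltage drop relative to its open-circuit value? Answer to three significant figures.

The divider's output (Thévenin) resistance is Ra‖Rb = 559.6 Ω.
Fractional drop under load = R_th/(R_th + R_L) = 559.6 / (559.6 + 7410) = 0.07022.
So the output falls by 7.02 %.

7.02 %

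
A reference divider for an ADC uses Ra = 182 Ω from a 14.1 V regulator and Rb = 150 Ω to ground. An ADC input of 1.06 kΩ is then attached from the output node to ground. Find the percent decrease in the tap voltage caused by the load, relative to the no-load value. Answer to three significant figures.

The divider's output (Thévenin) resistance is Ra‖Rb = 82.23 Ω.
Fractional drop under load = R_th/(R_th + R_L) = 82.23 / (82.23 + 1060) = 0.07199.
So the output falls by 7.20 %.

7.20 %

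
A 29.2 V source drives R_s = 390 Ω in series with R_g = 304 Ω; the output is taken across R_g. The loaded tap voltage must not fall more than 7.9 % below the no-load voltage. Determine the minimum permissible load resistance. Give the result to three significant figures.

R_L(min) ≈ 1.99 kΩ

Output resistance R_th = R_s‖R_g = (390 × 304)/694.0 = 170.8 Ω.
The fractional drop is R_th/(R_th + R_L); requiring this ≤ 0.0790 gives R_L ≥ R_th(1/0.0790 − 1) = 170.8 × 11.66 = 1.99 kΩ.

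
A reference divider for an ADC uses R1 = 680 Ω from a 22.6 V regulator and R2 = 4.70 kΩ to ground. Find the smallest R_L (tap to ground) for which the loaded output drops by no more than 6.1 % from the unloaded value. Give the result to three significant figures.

R_L(min) ≈ 9.14 kΩ

Output resistance R_th = R1‖R2 = (680 × 4700)/5380 = 594.1 Ω.
The fractional drop is R_th/(R_th + R_L); requiring this ≤ 0.0610 gives R_L ≥ R_th(1/0.0610 − 1) = 594.1 × 15.39 = 9.14 kΩ.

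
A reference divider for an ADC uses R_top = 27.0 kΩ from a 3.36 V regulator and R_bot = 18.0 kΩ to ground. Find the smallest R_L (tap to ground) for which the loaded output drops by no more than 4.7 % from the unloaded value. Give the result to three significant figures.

Output resistance R_th = R_top‖R_bot = (27.0 × 18.0)/45.00 = 10.80 kΩ.
The fractional drop is R_th/(R_th + R_L); requiring this ≤ 0.0470 gives R_L ≥ R_th(1/0.0470 − 1) = 10.80 × 20.28 = 219 kΩ.

R_L(min) ≈ 219 kΩ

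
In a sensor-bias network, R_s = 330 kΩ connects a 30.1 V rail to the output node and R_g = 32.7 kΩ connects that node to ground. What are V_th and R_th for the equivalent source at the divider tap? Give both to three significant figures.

V_th = 2.71 V, R_th = 29.8 kΩ

V_th is the open-circuit tap voltage: 30.1 × 32.7/(330 + 32.7) = 2.71 V.
With the supply zeroed, R_s and R_g appear in parallel from the tap: R_th = R_s‖R_g = (330 × 32.7)/362.7 = 29.8 kΩ.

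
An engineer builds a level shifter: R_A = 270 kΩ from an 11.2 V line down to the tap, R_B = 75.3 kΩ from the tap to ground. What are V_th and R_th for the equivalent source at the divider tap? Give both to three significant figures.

V_th is the open-circuit tap voltage: 11.2 × 75.3/(270 + 75.3) = 2.44 V.
With the supply zeroed, R_A and R_B appear in parallel from the tap: R_th = R_A‖R_B = (270 × 75.3)/345.3 = 58.9 kΩ.

V_th = 2.44 V, R_th = 58.9 kΩ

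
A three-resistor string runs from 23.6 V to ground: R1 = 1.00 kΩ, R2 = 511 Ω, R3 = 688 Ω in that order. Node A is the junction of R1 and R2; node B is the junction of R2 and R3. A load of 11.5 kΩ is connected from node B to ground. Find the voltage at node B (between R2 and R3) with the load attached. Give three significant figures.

V ≈ 7.09 V

At node B, R3 is in parallel with the load: R3‖R_L = 649.2 Ω.
Below node A the resistance is R2 + (R3‖R_L) = 1160 Ω, so V_A = 23.6 × 1160/2160 = 12.67 V.
Then V_B = V_A × (R3‖R_L)/(R2 + R3‖R_L) = 12.67 × 649.2/1160 = 7.09 V.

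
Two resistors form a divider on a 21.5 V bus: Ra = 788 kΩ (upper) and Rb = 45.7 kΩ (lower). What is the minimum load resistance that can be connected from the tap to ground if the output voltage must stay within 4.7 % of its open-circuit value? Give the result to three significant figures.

Output resistance R_th = Ra‖Rb = (788 × 45.7)/833.7 = 43.19 kΩ.
The fractional drop is R_th/(R_th + R_L); requiring this ≤ 0.0470 gives R_L ≥ R_th(1/0.0470 − 1) = 43.19 × 20.28 = 876 kΩ.

R_L(min) ≈ 876 kΩ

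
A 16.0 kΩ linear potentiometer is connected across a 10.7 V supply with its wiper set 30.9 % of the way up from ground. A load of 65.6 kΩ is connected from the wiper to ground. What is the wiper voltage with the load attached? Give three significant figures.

The wiper splits the pot into (1−α)R = 11.06 kΩ above and αR = 4.944 kΩ below.
Lower section ‖ load = 4.598 kΩ.
V_wiper = 10.7 × 4.598/(11.06 + 4.598) = 3.14 V.

V ≈ 3.14 V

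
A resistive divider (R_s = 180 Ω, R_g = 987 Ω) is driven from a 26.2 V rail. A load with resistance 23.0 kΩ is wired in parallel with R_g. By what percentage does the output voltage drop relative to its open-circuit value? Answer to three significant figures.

The divider's output (Thévenin) resistance is R_s‖R_g = 152.2 Ω.
Fractional drop under load = R_th/(R_th + R_L) = 152.2 / (152.2 + 23000) = 0.006575.
So the output falls by 0.658 %.

0.658 %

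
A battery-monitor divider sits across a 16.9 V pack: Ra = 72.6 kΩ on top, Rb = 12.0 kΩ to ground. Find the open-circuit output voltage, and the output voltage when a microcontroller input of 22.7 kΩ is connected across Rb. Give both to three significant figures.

Unloaded: 2.40 V; loaded: 1.65 V

Open-circuit: V = 16.9 × 12.0/(72.6 + 12.0) = 2.40 V.
With the load, Rb becomes Rb‖R_L = 7.850 kΩ, so V = 16.9 × 7.850/80.45 = 1.65 V.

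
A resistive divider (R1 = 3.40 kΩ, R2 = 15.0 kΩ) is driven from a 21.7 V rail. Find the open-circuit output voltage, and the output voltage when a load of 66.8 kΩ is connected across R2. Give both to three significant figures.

Unloaded: 17.7 V; loaded: 17.0 V

Open-circuit: V = 21.7 × 15.0/(3.40 + 15.0) = 17.7 V.
With the load, R2 becomes R2‖R_L = 12.25 kΩ, so V = 21.7 × 12.25/15.65 = 17.0 V.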